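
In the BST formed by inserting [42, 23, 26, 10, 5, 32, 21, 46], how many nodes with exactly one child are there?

Tree built from: [42, 23, 26, 10, 5, 32, 21, 46]
Tree (level-order array): [42, 23, 46, 10, 26, None, None, 5, 21, None, 32]
Rule: These are nodes with exactly 1 non-null child.
Per-node child counts:
  node 42: 2 child(ren)
  node 23: 2 child(ren)
  node 10: 2 child(ren)
  node 5: 0 child(ren)
  node 21: 0 child(ren)
  node 26: 1 child(ren)
  node 32: 0 child(ren)
  node 46: 0 child(ren)
Matching nodes: [26]
Count of nodes with exactly one child: 1


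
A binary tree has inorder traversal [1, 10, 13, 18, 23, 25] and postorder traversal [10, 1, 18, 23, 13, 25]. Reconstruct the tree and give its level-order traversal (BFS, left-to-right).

Inorder:   [1, 10, 13, 18, 23, 25]
Postorder: [10, 1, 18, 23, 13, 25]
Algorithm: postorder visits root last, so walk postorder right-to-left;
each value is the root of the current inorder slice — split it at that
value, recurse on the right subtree first, then the left.
Recursive splits:
  root=25; inorder splits into left=[1, 10, 13, 18, 23], right=[]
  root=13; inorder splits into left=[1, 10], right=[18, 23]
  root=23; inorder splits into left=[18], right=[]
  root=18; inorder splits into left=[], right=[]
  root=1; inorder splits into left=[], right=[10]
  root=10; inorder splits into left=[], right=[]
Reconstructed level-order: [25, 13, 1, 23, 10, 18]


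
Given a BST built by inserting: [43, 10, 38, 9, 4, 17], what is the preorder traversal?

Tree insertion order: [43, 10, 38, 9, 4, 17]
Tree (level-order array): [43, 10, None, 9, 38, 4, None, 17]
Preorder traversal: [43, 10, 9, 4, 38, 17]


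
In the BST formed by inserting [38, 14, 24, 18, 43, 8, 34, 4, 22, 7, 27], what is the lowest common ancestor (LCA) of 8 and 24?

Tree insertion order: [38, 14, 24, 18, 43, 8, 34, 4, 22, 7, 27]
Tree (level-order array): [38, 14, 43, 8, 24, None, None, 4, None, 18, 34, None, 7, None, 22, 27]
In a BST, the LCA of p=8, q=24 is the first node v on the
root-to-leaf path with p <= v <= q (go left if both < v, right if both > v).
Walk from root:
  at 38: both 8 and 24 < 38, go left
  at 14: 8 <= 14 <= 24, this is the LCA
LCA = 14


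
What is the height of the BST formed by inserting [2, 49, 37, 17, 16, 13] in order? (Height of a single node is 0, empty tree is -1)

Insertion order: [2, 49, 37, 17, 16, 13]
Tree (level-order array): [2, None, 49, 37, None, 17, None, 16, None, 13]
Compute height bottom-up (empty subtree = -1):
  height(13) = 1 + max(-1, -1) = 0
  height(16) = 1 + max(0, -1) = 1
  height(17) = 1 + max(1, -1) = 2
  height(37) = 1 + max(2, -1) = 3
  height(49) = 1 + max(3, -1) = 4
  height(2) = 1 + max(-1, 4) = 5
Height = 5


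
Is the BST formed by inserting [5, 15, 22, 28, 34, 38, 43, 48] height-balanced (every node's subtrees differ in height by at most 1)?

Tree (level-order array): [5, None, 15, None, 22, None, 28, None, 34, None, 38, None, 43, None, 48]
Definition: a tree is height-balanced if, at every node, |h(left) - h(right)| <= 1 (empty subtree has height -1).
Bottom-up per-node check:
  node 48: h_left=-1, h_right=-1, diff=0 [OK], height=0
  node 43: h_left=-1, h_right=0, diff=1 [OK], height=1
  node 38: h_left=-1, h_right=1, diff=2 [FAIL (|-1-1|=2 > 1)], height=2
  node 34: h_left=-1, h_right=2, diff=3 [FAIL (|-1-2|=3 > 1)], height=3
  node 28: h_left=-1, h_right=3, diff=4 [FAIL (|-1-3|=4 > 1)], height=4
  node 22: h_left=-1, h_right=4, diff=5 [FAIL (|-1-4|=5 > 1)], height=5
  node 15: h_left=-1, h_right=5, diff=6 [FAIL (|-1-5|=6 > 1)], height=6
  node 5: h_left=-1, h_right=6, diff=7 [FAIL (|-1-6|=7 > 1)], height=7
Node 38 violates the condition: |-1 - 1| = 2 > 1.
Result: Not balanced


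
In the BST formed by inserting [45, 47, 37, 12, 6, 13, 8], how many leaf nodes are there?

Tree built from: [45, 47, 37, 12, 6, 13, 8]
Tree (level-order array): [45, 37, 47, 12, None, None, None, 6, 13, None, 8]
Rule: A leaf has 0 children.
Per-node child counts:
  node 45: 2 child(ren)
  node 37: 1 child(ren)
  node 12: 2 child(ren)
  node 6: 1 child(ren)
  node 8: 0 child(ren)
  node 13: 0 child(ren)
  node 47: 0 child(ren)
Matching nodes: [8, 13, 47]
Count of leaf nodes: 3


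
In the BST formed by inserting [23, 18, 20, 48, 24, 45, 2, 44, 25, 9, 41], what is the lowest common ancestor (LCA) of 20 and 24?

Tree insertion order: [23, 18, 20, 48, 24, 45, 2, 44, 25, 9, 41]
Tree (level-order array): [23, 18, 48, 2, 20, 24, None, None, 9, None, None, None, 45, None, None, 44, None, 25, None, None, 41]
In a BST, the LCA of p=20, q=24 is the first node v on the
root-to-leaf path with p <= v <= q (go left if both < v, right if both > v).
Walk from root:
  at 23: 20 <= 23 <= 24, this is the LCA
LCA = 23


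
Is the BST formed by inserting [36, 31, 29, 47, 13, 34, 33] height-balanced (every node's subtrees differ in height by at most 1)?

Tree (level-order array): [36, 31, 47, 29, 34, None, None, 13, None, 33]
Definition: a tree is height-balanced if, at every node, |h(left) - h(right)| <= 1 (empty subtree has height -1).
Bottom-up per-node check:
  node 13: h_left=-1, h_right=-1, diff=0 [OK], height=0
  node 29: h_left=0, h_right=-1, diff=1 [OK], height=1
  node 33: h_left=-1, h_right=-1, diff=0 [OK], height=0
  node 34: h_left=0, h_right=-1, diff=1 [OK], height=1
  node 31: h_left=1, h_right=1, diff=0 [OK], height=2
  node 47: h_left=-1, h_right=-1, diff=0 [OK], height=0
  node 36: h_left=2, h_right=0, diff=2 [FAIL (|2-0|=2 > 1)], height=3
Node 36 violates the condition: |2 - 0| = 2 > 1.
Result: Not balanced


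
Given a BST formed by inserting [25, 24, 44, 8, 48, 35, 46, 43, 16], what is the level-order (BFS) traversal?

Tree insertion order: [25, 24, 44, 8, 48, 35, 46, 43, 16]
Tree (level-order array): [25, 24, 44, 8, None, 35, 48, None, 16, None, 43, 46]
BFS from the root, enqueuing left then right child of each popped node:
  queue [25] -> pop 25, enqueue [24, 44], visited so far: [25]
  queue [24, 44] -> pop 24, enqueue [8], visited so far: [25, 24]
  queue [44, 8] -> pop 44, enqueue [35, 48], visited so far: [25, 24, 44]
  queue [8, 35, 48] -> pop 8, enqueue [16], visited so far: [25, 24, 44, 8]
  queue [35, 48, 16] -> pop 35, enqueue [43], visited so far: [25, 24, 44, 8, 35]
  queue [48, 16, 43] -> pop 48, enqueue [46], visited so far: [25, 24, 44, 8, 35, 48]
  queue [16, 43, 46] -> pop 16, enqueue [none], visited so far: [25, 24, 44, 8, 35, 48, 16]
  queue [43, 46] -> pop 43, enqueue [none], visited so far: [25, 24, 44, 8, 35, 48, 16, 43]
  queue [46] -> pop 46, enqueue [none], visited so far: [25, 24, 44, 8, 35, 48, 16, 43, 46]
Result: [25, 24, 44, 8, 35, 48, 16, 43, 46]


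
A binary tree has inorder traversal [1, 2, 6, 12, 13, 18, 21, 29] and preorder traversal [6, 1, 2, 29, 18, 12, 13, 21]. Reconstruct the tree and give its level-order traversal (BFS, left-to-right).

Inorder:  [1, 2, 6, 12, 13, 18, 21, 29]
Preorder: [6, 1, 2, 29, 18, 12, 13, 21]
Algorithm: preorder visits root first, so consume preorder in order;
for each root, split the current inorder slice at that value into
left-subtree inorder and right-subtree inorder, then recurse.
Recursive splits:
  root=6; inorder splits into left=[1, 2], right=[12, 13, 18, 21, 29]
  root=1; inorder splits into left=[], right=[2]
  root=2; inorder splits into left=[], right=[]
  root=29; inorder splits into left=[12, 13, 18, 21], right=[]
  root=18; inorder splits into left=[12, 13], right=[21]
  root=12; inorder splits into left=[], right=[13]
  root=13; inorder splits into left=[], right=[]
  root=21; inorder splits into left=[], right=[]
Reconstructed level-order: [6, 1, 29, 2, 18, 12, 21, 13]


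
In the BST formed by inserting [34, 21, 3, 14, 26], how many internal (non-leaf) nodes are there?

Tree built from: [34, 21, 3, 14, 26]
Tree (level-order array): [34, 21, None, 3, 26, None, 14]
Rule: An internal node has at least one child.
Per-node child counts:
  node 34: 1 child(ren)
  node 21: 2 child(ren)
  node 3: 1 child(ren)
  node 14: 0 child(ren)
  node 26: 0 child(ren)
Matching nodes: [34, 21, 3]
Count of internal (non-leaf) nodes: 3


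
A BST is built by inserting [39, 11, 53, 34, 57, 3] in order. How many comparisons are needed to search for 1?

Search path for 1: 39 -> 11 -> 3
Found: False
Comparisons: 3


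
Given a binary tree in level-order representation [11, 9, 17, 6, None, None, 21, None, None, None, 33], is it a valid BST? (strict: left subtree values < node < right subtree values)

Level-order array: [11, 9, 17, 6, None, None, 21, None, None, None, 33]
Validate using subtree bounds (lo, hi): at each node, require lo < value < hi,
then recurse left with hi=value and right with lo=value.
Preorder trace (stopping at first violation):
  at node 11 with bounds (-inf, +inf): OK
  at node 9 with bounds (-inf, 11): OK
  at node 6 with bounds (-inf, 9): OK
  at node 17 with bounds (11, +inf): OK
  at node 21 with bounds (17, +inf): OK
  at node 33 with bounds (21, +inf): OK
No violation found at any node.
Result: Valid BST


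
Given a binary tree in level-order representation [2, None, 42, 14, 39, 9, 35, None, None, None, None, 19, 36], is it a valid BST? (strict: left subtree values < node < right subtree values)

Level-order array: [2, None, 42, 14, 39, 9, 35, None, None, None, None, 19, 36]
Validate using subtree bounds (lo, hi): at each node, require lo < value < hi,
then recurse left with hi=value and right with lo=value.
Preorder trace (stopping at first violation):
  at node 2 with bounds (-inf, +inf): OK
  at node 42 with bounds (2, +inf): OK
  at node 14 with bounds (2, 42): OK
  at node 9 with bounds (2, 14): OK
  at node 35 with bounds (14, 42): OK
  at node 19 with bounds (14, 35): OK
  at node 36 with bounds (35, 42): OK
  at node 39 with bounds (42, +inf): VIOLATION
Node 39 violates its bound: not (42 < 39 < +inf).
Result: Not a valid BST


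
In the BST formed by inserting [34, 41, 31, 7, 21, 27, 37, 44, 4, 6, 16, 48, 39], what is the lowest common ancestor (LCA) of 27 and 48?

Tree insertion order: [34, 41, 31, 7, 21, 27, 37, 44, 4, 6, 16, 48, 39]
Tree (level-order array): [34, 31, 41, 7, None, 37, 44, 4, 21, None, 39, None, 48, None, 6, 16, 27]
In a BST, the LCA of p=27, q=48 is the first node v on the
root-to-leaf path with p <= v <= q (go left if both < v, right if both > v).
Walk from root:
  at 34: 27 <= 34 <= 48, this is the LCA
LCA = 34


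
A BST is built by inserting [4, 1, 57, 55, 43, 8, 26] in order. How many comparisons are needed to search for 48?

Search path for 48: 4 -> 57 -> 55 -> 43
Found: False
Comparisons: 4


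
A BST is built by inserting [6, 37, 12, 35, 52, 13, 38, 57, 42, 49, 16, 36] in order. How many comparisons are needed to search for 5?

Search path for 5: 6
Found: False
Comparisons: 1


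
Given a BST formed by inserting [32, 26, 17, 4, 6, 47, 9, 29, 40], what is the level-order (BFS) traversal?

Tree insertion order: [32, 26, 17, 4, 6, 47, 9, 29, 40]
Tree (level-order array): [32, 26, 47, 17, 29, 40, None, 4, None, None, None, None, None, None, 6, None, 9]
BFS from the root, enqueuing left then right child of each popped node:
  queue [32] -> pop 32, enqueue [26, 47], visited so far: [32]
  queue [26, 47] -> pop 26, enqueue [17, 29], visited so far: [32, 26]
  queue [47, 17, 29] -> pop 47, enqueue [40], visited so far: [32, 26, 47]
  queue [17, 29, 40] -> pop 17, enqueue [4], visited so far: [32, 26, 47, 17]
  queue [29, 40, 4] -> pop 29, enqueue [none], visited so far: [32, 26, 47, 17, 29]
  queue [40, 4] -> pop 40, enqueue [none], visited so far: [32, 26, 47, 17, 29, 40]
  queue [4] -> pop 4, enqueue [6], visited so far: [32, 26, 47, 17, 29, 40, 4]
  queue [6] -> pop 6, enqueue [9], visited so far: [32, 26, 47, 17, 29, 40, 4, 6]
  queue [9] -> pop 9, enqueue [none], visited so far: [32, 26, 47, 17, 29, 40, 4, 6, 9]
Result: [32, 26, 47, 17, 29, 40, 4, 6, 9]


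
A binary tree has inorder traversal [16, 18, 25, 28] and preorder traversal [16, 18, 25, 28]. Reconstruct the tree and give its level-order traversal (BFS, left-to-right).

Inorder:  [16, 18, 25, 28]
Preorder: [16, 18, 25, 28]
Algorithm: preorder visits root first, so consume preorder in order;
for each root, split the current inorder slice at that value into
left-subtree inorder and right-subtree inorder, then recurse.
Recursive splits:
  root=16; inorder splits into left=[], right=[18, 25, 28]
  root=18; inorder splits into left=[], right=[25, 28]
  root=25; inorder splits into left=[], right=[28]
  root=28; inorder splits into left=[], right=[]
Reconstructed level-order: [16, 18, 25, 28]


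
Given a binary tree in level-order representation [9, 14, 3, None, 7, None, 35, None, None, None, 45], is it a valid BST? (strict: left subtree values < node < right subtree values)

Level-order array: [9, 14, 3, None, 7, None, 35, None, None, None, 45]
Validate using subtree bounds (lo, hi): at each node, require lo < value < hi,
then recurse left with hi=value and right with lo=value.
Preorder trace (stopping at first violation):
  at node 9 with bounds (-inf, +inf): OK
  at node 14 with bounds (-inf, 9): VIOLATION
Node 14 violates its bound: not (-inf < 14 < 9).
Result: Not a valid BST


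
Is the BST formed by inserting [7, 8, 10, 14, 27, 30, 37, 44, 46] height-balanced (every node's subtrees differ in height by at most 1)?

Tree (level-order array): [7, None, 8, None, 10, None, 14, None, 27, None, 30, None, 37, None, 44, None, 46]
Definition: a tree is height-balanced if, at every node, |h(left) - h(right)| <= 1 (empty subtree has height -1).
Bottom-up per-node check:
  node 46: h_left=-1, h_right=-1, diff=0 [OK], height=0
  node 44: h_left=-1, h_right=0, diff=1 [OK], height=1
  node 37: h_left=-1, h_right=1, diff=2 [FAIL (|-1-1|=2 > 1)], height=2
  node 30: h_left=-1, h_right=2, diff=3 [FAIL (|-1-2|=3 > 1)], height=3
  node 27: h_left=-1, h_right=3, diff=4 [FAIL (|-1-3|=4 > 1)], height=4
  node 14: h_left=-1, h_right=4, diff=5 [FAIL (|-1-4|=5 > 1)], height=5
  node 10: h_left=-1, h_right=5, diff=6 [FAIL (|-1-5|=6 > 1)], height=6
  node 8: h_left=-1, h_right=6, diff=7 [FAIL (|-1-6|=7 > 1)], height=7
  node 7: h_left=-1, h_right=7, diff=8 [FAIL (|-1-7|=8 > 1)], height=8
Node 37 violates the condition: |-1 - 1| = 2 > 1.
Result: Not balanced


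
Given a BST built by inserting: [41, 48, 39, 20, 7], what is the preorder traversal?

Tree insertion order: [41, 48, 39, 20, 7]
Tree (level-order array): [41, 39, 48, 20, None, None, None, 7]
Preorder traversal: [41, 39, 20, 7, 48]


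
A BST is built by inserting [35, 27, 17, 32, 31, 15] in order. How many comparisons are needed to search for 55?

Search path for 55: 35
Found: False
Comparisons: 1


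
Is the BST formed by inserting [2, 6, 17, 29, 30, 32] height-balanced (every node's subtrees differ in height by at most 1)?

Tree (level-order array): [2, None, 6, None, 17, None, 29, None, 30, None, 32]
Definition: a tree is height-balanced if, at every node, |h(left) - h(right)| <= 1 (empty subtree has height -1).
Bottom-up per-node check:
  node 32: h_left=-1, h_right=-1, diff=0 [OK], height=0
  node 30: h_left=-1, h_right=0, diff=1 [OK], height=1
  node 29: h_left=-1, h_right=1, diff=2 [FAIL (|-1-1|=2 > 1)], height=2
  node 17: h_left=-1, h_right=2, diff=3 [FAIL (|-1-2|=3 > 1)], height=3
  node 6: h_left=-1, h_right=3, diff=4 [FAIL (|-1-3|=4 > 1)], height=4
  node 2: h_left=-1, h_right=4, diff=5 [FAIL (|-1-4|=5 > 1)], height=5
Node 29 violates the condition: |-1 - 1| = 2 > 1.
Result: Not balanced


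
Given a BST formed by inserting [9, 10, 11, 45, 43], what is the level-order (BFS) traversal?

Tree insertion order: [9, 10, 11, 45, 43]
Tree (level-order array): [9, None, 10, None, 11, None, 45, 43]
BFS from the root, enqueuing left then right child of each popped node:
  queue [9] -> pop 9, enqueue [10], visited so far: [9]
  queue [10] -> pop 10, enqueue [11], visited so far: [9, 10]
  queue [11] -> pop 11, enqueue [45], visited so far: [9, 10, 11]
  queue [45] -> pop 45, enqueue [43], visited so far: [9, 10, 11, 45]
  queue [43] -> pop 43, enqueue [none], visited so far: [9, 10, 11, 45, 43]
Result: [9, 10, 11, 45, 43]


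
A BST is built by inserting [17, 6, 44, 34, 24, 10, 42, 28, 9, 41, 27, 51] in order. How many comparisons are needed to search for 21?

Search path for 21: 17 -> 44 -> 34 -> 24
Found: False
Comparisons: 4


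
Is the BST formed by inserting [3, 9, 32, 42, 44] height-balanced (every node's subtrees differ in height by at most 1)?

Tree (level-order array): [3, None, 9, None, 32, None, 42, None, 44]
Definition: a tree is height-balanced if, at every node, |h(left) - h(right)| <= 1 (empty subtree has height -1).
Bottom-up per-node check:
  node 44: h_left=-1, h_right=-1, diff=0 [OK], height=0
  node 42: h_left=-1, h_right=0, diff=1 [OK], height=1
  node 32: h_left=-1, h_right=1, diff=2 [FAIL (|-1-1|=2 > 1)], height=2
  node 9: h_left=-1, h_right=2, diff=3 [FAIL (|-1-2|=3 > 1)], height=3
  node 3: h_left=-1, h_right=3, diff=4 [FAIL (|-1-3|=4 > 1)], height=4
Node 32 violates the condition: |-1 - 1| = 2 > 1.
Result: Not balanced


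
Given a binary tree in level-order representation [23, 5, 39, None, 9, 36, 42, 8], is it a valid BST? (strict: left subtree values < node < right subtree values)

Level-order array: [23, 5, 39, None, 9, 36, 42, 8]
Validate using subtree bounds (lo, hi): at each node, require lo < value < hi,
then recurse left with hi=value and right with lo=value.
Preorder trace (stopping at first violation):
  at node 23 with bounds (-inf, +inf): OK
  at node 5 with bounds (-inf, 23): OK
  at node 9 with bounds (5, 23): OK
  at node 8 with bounds (5, 9): OK
  at node 39 with bounds (23, +inf): OK
  at node 36 with bounds (23, 39): OK
  at node 42 with bounds (39, +inf): OK
No violation found at any node.
Result: Valid BST


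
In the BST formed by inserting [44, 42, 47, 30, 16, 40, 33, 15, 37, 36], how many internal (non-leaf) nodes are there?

Tree built from: [44, 42, 47, 30, 16, 40, 33, 15, 37, 36]
Tree (level-order array): [44, 42, 47, 30, None, None, None, 16, 40, 15, None, 33, None, None, None, None, 37, 36]
Rule: An internal node has at least one child.
Per-node child counts:
  node 44: 2 child(ren)
  node 42: 1 child(ren)
  node 30: 2 child(ren)
  node 16: 1 child(ren)
  node 15: 0 child(ren)
  node 40: 1 child(ren)
  node 33: 1 child(ren)
  node 37: 1 child(ren)
  node 36: 0 child(ren)
  node 47: 0 child(ren)
Matching nodes: [44, 42, 30, 16, 40, 33, 37]
Count of internal (non-leaf) nodes: 7


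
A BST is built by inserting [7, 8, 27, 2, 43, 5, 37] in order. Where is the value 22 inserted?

Starting tree (level order): [7, 2, 8, None, 5, None, 27, None, None, None, 43, 37]
Insertion path: 7 -> 8 -> 27
Result: insert 22 as left child of 27
Final tree (level order): [7, 2, 8, None, 5, None, 27, None, None, 22, 43, None, None, 37]


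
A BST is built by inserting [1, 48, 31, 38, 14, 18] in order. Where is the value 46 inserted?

Starting tree (level order): [1, None, 48, 31, None, 14, 38, None, 18]
Insertion path: 1 -> 48 -> 31 -> 38
Result: insert 46 as right child of 38
Final tree (level order): [1, None, 48, 31, None, 14, 38, None, 18, None, 46]


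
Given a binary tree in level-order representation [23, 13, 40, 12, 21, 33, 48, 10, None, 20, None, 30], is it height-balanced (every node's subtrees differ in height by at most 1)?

Tree (level-order array): [23, 13, 40, 12, 21, 33, 48, 10, None, 20, None, 30]
Definition: a tree is height-balanced if, at every node, |h(left) - h(right)| <= 1 (empty subtree has height -1).
Bottom-up per-node check:
  node 10: h_left=-1, h_right=-1, diff=0 [OK], height=0
  node 12: h_left=0, h_right=-1, diff=1 [OK], height=1
  node 20: h_left=-1, h_right=-1, diff=0 [OK], height=0
  node 21: h_left=0, h_right=-1, diff=1 [OK], height=1
  node 13: h_left=1, h_right=1, diff=0 [OK], height=2
  node 30: h_left=-1, h_right=-1, diff=0 [OK], height=0
  node 33: h_left=0, h_right=-1, diff=1 [OK], height=1
  node 48: h_left=-1, h_right=-1, diff=0 [OK], height=0
  node 40: h_left=1, h_right=0, diff=1 [OK], height=2
  node 23: h_left=2, h_right=2, diff=0 [OK], height=3
All nodes satisfy the balance condition.
Result: Balanced


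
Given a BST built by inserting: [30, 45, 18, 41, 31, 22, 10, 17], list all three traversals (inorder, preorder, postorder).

Tree insertion order: [30, 45, 18, 41, 31, 22, 10, 17]
Tree (level-order array): [30, 18, 45, 10, 22, 41, None, None, 17, None, None, 31]
Inorder (L, root, R): [10, 17, 18, 22, 30, 31, 41, 45]
Preorder (root, L, R): [30, 18, 10, 17, 22, 45, 41, 31]
Postorder (L, R, root): [17, 10, 22, 18, 31, 41, 45, 30]


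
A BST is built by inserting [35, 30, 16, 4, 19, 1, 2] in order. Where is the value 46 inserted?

Starting tree (level order): [35, 30, None, 16, None, 4, 19, 1, None, None, None, None, 2]
Insertion path: 35
Result: insert 46 as right child of 35
Final tree (level order): [35, 30, 46, 16, None, None, None, 4, 19, 1, None, None, None, None, 2]


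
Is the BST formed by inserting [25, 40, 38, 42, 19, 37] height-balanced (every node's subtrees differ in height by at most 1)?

Tree (level-order array): [25, 19, 40, None, None, 38, 42, 37]
Definition: a tree is height-balanced if, at every node, |h(left) - h(right)| <= 1 (empty subtree has height -1).
Bottom-up per-node check:
  node 19: h_left=-1, h_right=-1, diff=0 [OK], height=0
  node 37: h_left=-1, h_right=-1, diff=0 [OK], height=0
  node 38: h_left=0, h_right=-1, diff=1 [OK], height=1
  node 42: h_left=-1, h_right=-1, diff=0 [OK], height=0
  node 40: h_left=1, h_right=0, diff=1 [OK], height=2
  node 25: h_left=0, h_right=2, diff=2 [FAIL (|0-2|=2 > 1)], height=3
Node 25 violates the condition: |0 - 2| = 2 > 1.
Result: Not balanced


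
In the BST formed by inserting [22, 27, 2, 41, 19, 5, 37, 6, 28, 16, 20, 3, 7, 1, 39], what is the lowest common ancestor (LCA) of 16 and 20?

Tree insertion order: [22, 27, 2, 41, 19, 5, 37, 6, 28, 16, 20, 3, 7, 1, 39]
Tree (level-order array): [22, 2, 27, 1, 19, None, 41, None, None, 5, 20, 37, None, 3, 6, None, None, 28, 39, None, None, None, 16, None, None, None, None, 7]
In a BST, the LCA of p=16, q=20 is the first node v on the
root-to-leaf path with p <= v <= q (go left if both < v, right if both > v).
Walk from root:
  at 22: both 16 and 20 < 22, go left
  at 2: both 16 and 20 > 2, go right
  at 19: 16 <= 19 <= 20, this is the LCA
LCA = 19


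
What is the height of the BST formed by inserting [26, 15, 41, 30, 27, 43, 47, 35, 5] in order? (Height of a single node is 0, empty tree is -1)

Insertion order: [26, 15, 41, 30, 27, 43, 47, 35, 5]
Tree (level-order array): [26, 15, 41, 5, None, 30, 43, None, None, 27, 35, None, 47]
Compute height bottom-up (empty subtree = -1):
  height(5) = 1 + max(-1, -1) = 0
  height(15) = 1 + max(0, -1) = 1
  height(27) = 1 + max(-1, -1) = 0
  height(35) = 1 + max(-1, -1) = 0
  height(30) = 1 + max(0, 0) = 1
  height(47) = 1 + max(-1, -1) = 0
  height(43) = 1 + max(-1, 0) = 1
  height(41) = 1 + max(1, 1) = 2
  height(26) = 1 + max(1, 2) = 3
Height = 3


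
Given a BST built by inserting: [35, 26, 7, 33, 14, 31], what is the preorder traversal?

Tree insertion order: [35, 26, 7, 33, 14, 31]
Tree (level-order array): [35, 26, None, 7, 33, None, 14, 31]
Preorder traversal: [35, 26, 7, 14, 33, 31]


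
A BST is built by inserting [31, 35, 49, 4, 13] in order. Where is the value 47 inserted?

Starting tree (level order): [31, 4, 35, None, 13, None, 49]
Insertion path: 31 -> 35 -> 49
Result: insert 47 as left child of 49
Final tree (level order): [31, 4, 35, None, 13, None, 49, None, None, 47]


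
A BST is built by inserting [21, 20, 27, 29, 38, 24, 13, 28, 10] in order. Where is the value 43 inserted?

Starting tree (level order): [21, 20, 27, 13, None, 24, 29, 10, None, None, None, 28, 38]
Insertion path: 21 -> 27 -> 29 -> 38
Result: insert 43 as right child of 38
Final tree (level order): [21, 20, 27, 13, None, 24, 29, 10, None, None, None, 28, 38, None, None, None, None, None, 43]


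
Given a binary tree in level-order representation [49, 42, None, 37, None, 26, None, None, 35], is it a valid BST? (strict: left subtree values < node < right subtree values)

Level-order array: [49, 42, None, 37, None, 26, None, None, 35]
Validate using subtree bounds (lo, hi): at each node, require lo < value < hi,
then recurse left with hi=value and right with lo=value.
Preorder trace (stopping at first violation):
  at node 49 with bounds (-inf, +inf): OK
  at node 42 with bounds (-inf, 49): OK
  at node 37 with bounds (-inf, 42): OK
  at node 26 with bounds (-inf, 37): OK
  at node 35 with bounds (26, 37): OK
No violation found at any node.
Result: Valid BST


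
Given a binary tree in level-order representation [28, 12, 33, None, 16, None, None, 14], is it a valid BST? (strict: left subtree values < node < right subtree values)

Level-order array: [28, 12, 33, None, 16, None, None, 14]
Validate using subtree bounds (lo, hi): at each node, require lo < value < hi,
then recurse left with hi=value and right with lo=value.
Preorder trace (stopping at first violation):
  at node 28 with bounds (-inf, +inf): OK
  at node 12 with bounds (-inf, 28): OK
  at node 16 with bounds (12, 28): OK
  at node 14 with bounds (12, 16): OK
  at node 33 with bounds (28, +inf): OK
No violation found at any node.
Result: Valid BST


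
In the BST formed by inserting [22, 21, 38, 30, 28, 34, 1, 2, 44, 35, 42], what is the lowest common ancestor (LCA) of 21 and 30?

Tree insertion order: [22, 21, 38, 30, 28, 34, 1, 2, 44, 35, 42]
Tree (level-order array): [22, 21, 38, 1, None, 30, 44, None, 2, 28, 34, 42, None, None, None, None, None, None, 35]
In a BST, the LCA of p=21, q=30 is the first node v on the
root-to-leaf path with p <= v <= q (go left if both < v, right if both > v).
Walk from root:
  at 22: 21 <= 22 <= 30, this is the LCA
LCA = 22


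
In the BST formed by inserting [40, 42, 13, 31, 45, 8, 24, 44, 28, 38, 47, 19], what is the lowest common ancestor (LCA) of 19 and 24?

Tree insertion order: [40, 42, 13, 31, 45, 8, 24, 44, 28, 38, 47, 19]
Tree (level-order array): [40, 13, 42, 8, 31, None, 45, None, None, 24, 38, 44, 47, 19, 28]
In a BST, the LCA of p=19, q=24 is the first node v on the
root-to-leaf path with p <= v <= q (go left if both < v, right if both > v).
Walk from root:
  at 40: both 19 and 24 < 40, go left
  at 13: both 19 and 24 > 13, go right
  at 31: both 19 and 24 < 31, go left
  at 24: 19 <= 24 <= 24, this is the LCA
LCA = 24


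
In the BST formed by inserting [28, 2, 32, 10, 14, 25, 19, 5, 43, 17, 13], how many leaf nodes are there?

Tree built from: [28, 2, 32, 10, 14, 25, 19, 5, 43, 17, 13]
Tree (level-order array): [28, 2, 32, None, 10, None, 43, 5, 14, None, None, None, None, 13, 25, None, None, 19, None, 17]
Rule: A leaf has 0 children.
Per-node child counts:
  node 28: 2 child(ren)
  node 2: 1 child(ren)
  node 10: 2 child(ren)
  node 5: 0 child(ren)
  node 14: 2 child(ren)
  node 13: 0 child(ren)
  node 25: 1 child(ren)
  node 19: 1 child(ren)
  node 17: 0 child(ren)
  node 32: 1 child(ren)
  node 43: 0 child(ren)
Matching nodes: [5, 13, 17, 43]
Count of leaf nodes: 4


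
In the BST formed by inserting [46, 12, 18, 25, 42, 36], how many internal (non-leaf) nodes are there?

Tree built from: [46, 12, 18, 25, 42, 36]
Tree (level-order array): [46, 12, None, None, 18, None, 25, None, 42, 36]
Rule: An internal node has at least one child.
Per-node child counts:
  node 46: 1 child(ren)
  node 12: 1 child(ren)
  node 18: 1 child(ren)
  node 25: 1 child(ren)
  node 42: 1 child(ren)
  node 36: 0 child(ren)
Matching nodes: [46, 12, 18, 25, 42]
Count of internal (non-leaf) nodes: 5


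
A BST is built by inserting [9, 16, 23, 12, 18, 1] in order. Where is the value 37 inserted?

Starting tree (level order): [9, 1, 16, None, None, 12, 23, None, None, 18]
Insertion path: 9 -> 16 -> 23
Result: insert 37 as right child of 23
Final tree (level order): [9, 1, 16, None, None, 12, 23, None, None, 18, 37]


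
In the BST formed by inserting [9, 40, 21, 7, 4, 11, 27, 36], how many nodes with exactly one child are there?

Tree built from: [9, 40, 21, 7, 4, 11, 27, 36]
Tree (level-order array): [9, 7, 40, 4, None, 21, None, None, None, 11, 27, None, None, None, 36]
Rule: These are nodes with exactly 1 non-null child.
Per-node child counts:
  node 9: 2 child(ren)
  node 7: 1 child(ren)
  node 4: 0 child(ren)
  node 40: 1 child(ren)
  node 21: 2 child(ren)
  node 11: 0 child(ren)
  node 27: 1 child(ren)
  node 36: 0 child(ren)
Matching nodes: [7, 40, 27]
Count of nodes with exactly one child: 3


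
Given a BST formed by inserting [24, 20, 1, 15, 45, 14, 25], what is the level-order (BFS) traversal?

Tree insertion order: [24, 20, 1, 15, 45, 14, 25]
Tree (level-order array): [24, 20, 45, 1, None, 25, None, None, 15, None, None, 14]
BFS from the root, enqueuing left then right child of each popped node:
  queue [24] -> pop 24, enqueue [20, 45], visited so far: [24]
  queue [20, 45] -> pop 20, enqueue [1], visited so far: [24, 20]
  queue [45, 1] -> pop 45, enqueue [25], visited so far: [24, 20, 45]
  queue [1, 25] -> pop 1, enqueue [15], visited so far: [24, 20, 45, 1]
  queue [25, 15] -> pop 25, enqueue [none], visited so far: [24, 20, 45, 1, 25]
  queue [15] -> pop 15, enqueue [14], visited so far: [24, 20, 45, 1, 25, 15]
  queue [14] -> pop 14, enqueue [none], visited so far: [24, 20, 45, 1, 25, 15, 14]
Result: [24, 20, 45, 1, 25, 15, 14]


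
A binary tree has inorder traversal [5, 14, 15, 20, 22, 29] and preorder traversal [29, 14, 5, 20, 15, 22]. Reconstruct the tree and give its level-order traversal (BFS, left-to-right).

Inorder:  [5, 14, 15, 20, 22, 29]
Preorder: [29, 14, 5, 20, 15, 22]
Algorithm: preorder visits root first, so consume preorder in order;
for each root, split the current inorder slice at that value into
left-subtree inorder and right-subtree inorder, then recurse.
Recursive splits:
  root=29; inorder splits into left=[5, 14, 15, 20, 22], right=[]
  root=14; inorder splits into left=[5], right=[15, 20, 22]
  root=5; inorder splits into left=[], right=[]
  root=20; inorder splits into left=[15], right=[22]
  root=15; inorder splits into left=[], right=[]
  root=22; inorder splits into left=[], right=[]
Reconstructed level-order: [29, 14, 5, 20, 15, 22]


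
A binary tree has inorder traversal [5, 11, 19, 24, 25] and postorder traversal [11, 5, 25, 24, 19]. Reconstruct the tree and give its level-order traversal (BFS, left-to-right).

Inorder:   [5, 11, 19, 24, 25]
Postorder: [11, 5, 25, 24, 19]
Algorithm: postorder visits root last, so walk postorder right-to-left;
each value is the root of the current inorder slice — split it at that
value, recurse on the right subtree first, then the left.
Recursive splits:
  root=19; inorder splits into left=[5, 11], right=[24, 25]
  root=24; inorder splits into left=[], right=[25]
  root=25; inorder splits into left=[], right=[]
  root=5; inorder splits into left=[], right=[11]
  root=11; inorder splits into left=[], right=[]
Reconstructed level-order: [19, 5, 24, 11, 25]


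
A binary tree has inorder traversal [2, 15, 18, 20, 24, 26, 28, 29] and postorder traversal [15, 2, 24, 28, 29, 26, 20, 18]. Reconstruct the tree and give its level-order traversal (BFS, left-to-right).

Inorder:   [2, 15, 18, 20, 24, 26, 28, 29]
Postorder: [15, 2, 24, 28, 29, 26, 20, 18]
Algorithm: postorder visits root last, so walk postorder right-to-left;
each value is the root of the current inorder slice — split it at that
value, recurse on the right subtree first, then the left.
Recursive splits:
  root=18; inorder splits into left=[2, 15], right=[20, 24, 26, 28, 29]
  root=20; inorder splits into left=[], right=[24, 26, 28, 29]
  root=26; inorder splits into left=[24], right=[28, 29]
  root=29; inorder splits into left=[28], right=[]
  root=28; inorder splits into left=[], right=[]
  root=24; inorder splits into left=[], right=[]
  root=2; inorder splits into left=[], right=[15]
  root=15; inorder splits into left=[], right=[]
Reconstructed level-order: [18, 2, 20, 15, 26, 24, 29, 28]


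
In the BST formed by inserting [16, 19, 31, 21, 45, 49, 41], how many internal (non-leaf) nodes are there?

Tree built from: [16, 19, 31, 21, 45, 49, 41]
Tree (level-order array): [16, None, 19, None, 31, 21, 45, None, None, 41, 49]
Rule: An internal node has at least one child.
Per-node child counts:
  node 16: 1 child(ren)
  node 19: 1 child(ren)
  node 31: 2 child(ren)
  node 21: 0 child(ren)
  node 45: 2 child(ren)
  node 41: 0 child(ren)
  node 49: 0 child(ren)
Matching nodes: [16, 19, 31, 45]
Count of internal (non-leaf) nodes: 4


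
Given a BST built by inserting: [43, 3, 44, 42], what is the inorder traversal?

Tree insertion order: [43, 3, 44, 42]
Tree (level-order array): [43, 3, 44, None, 42]
Inorder traversal: [3, 42, 43, 44]


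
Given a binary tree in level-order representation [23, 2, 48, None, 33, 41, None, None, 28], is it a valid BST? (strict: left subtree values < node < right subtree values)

Level-order array: [23, 2, 48, None, 33, 41, None, None, 28]
Validate using subtree bounds (lo, hi): at each node, require lo < value < hi,
then recurse left with hi=value and right with lo=value.
Preorder trace (stopping at first violation):
  at node 23 with bounds (-inf, +inf): OK
  at node 2 with bounds (-inf, 23): OK
  at node 33 with bounds (2, 23): VIOLATION
Node 33 violates its bound: not (2 < 33 < 23).
Result: Not a valid BST


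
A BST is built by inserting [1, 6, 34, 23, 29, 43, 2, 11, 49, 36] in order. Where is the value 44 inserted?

Starting tree (level order): [1, None, 6, 2, 34, None, None, 23, 43, 11, 29, 36, 49]
Insertion path: 1 -> 6 -> 34 -> 43 -> 49
Result: insert 44 as left child of 49
Final tree (level order): [1, None, 6, 2, 34, None, None, 23, 43, 11, 29, 36, 49, None, None, None, None, None, None, 44]


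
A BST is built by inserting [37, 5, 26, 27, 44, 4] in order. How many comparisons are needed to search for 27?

Search path for 27: 37 -> 5 -> 26 -> 27
Found: True
Comparisons: 4


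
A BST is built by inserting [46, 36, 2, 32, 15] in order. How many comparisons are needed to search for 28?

Search path for 28: 46 -> 36 -> 2 -> 32 -> 15
Found: False
Comparisons: 5


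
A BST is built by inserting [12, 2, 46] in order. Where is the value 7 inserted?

Starting tree (level order): [12, 2, 46]
Insertion path: 12 -> 2
Result: insert 7 as right child of 2
Final tree (level order): [12, 2, 46, None, 7]


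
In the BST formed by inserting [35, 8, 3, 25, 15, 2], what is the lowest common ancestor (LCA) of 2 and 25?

Tree insertion order: [35, 8, 3, 25, 15, 2]
Tree (level-order array): [35, 8, None, 3, 25, 2, None, 15]
In a BST, the LCA of p=2, q=25 is the first node v on the
root-to-leaf path with p <= v <= q (go left if both < v, right if both > v).
Walk from root:
  at 35: both 2 and 25 < 35, go left
  at 8: 2 <= 8 <= 25, this is the LCA
LCA = 8


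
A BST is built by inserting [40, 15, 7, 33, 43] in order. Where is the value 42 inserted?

Starting tree (level order): [40, 15, 43, 7, 33]
Insertion path: 40 -> 43
Result: insert 42 as left child of 43
Final tree (level order): [40, 15, 43, 7, 33, 42]


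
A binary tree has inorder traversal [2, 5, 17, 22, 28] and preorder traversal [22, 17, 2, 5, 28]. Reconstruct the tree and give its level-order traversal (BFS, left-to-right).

Inorder:  [2, 5, 17, 22, 28]
Preorder: [22, 17, 2, 5, 28]
Algorithm: preorder visits root first, so consume preorder in order;
for each root, split the current inorder slice at that value into
left-subtree inorder and right-subtree inorder, then recurse.
Recursive splits:
  root=22; inorder splits into left=[2, 5, 17], right=[28]
  root=17; inorder splits into left=[2, 5], right=[]
  root=2; inorder splits into left=[], right=[5]
  root=5; inorder splits into left=[], right=[]
  root=28; inorder splits into left=[], right=[]
Reconstructed level-order: [22, 17, 28, 2, 5]


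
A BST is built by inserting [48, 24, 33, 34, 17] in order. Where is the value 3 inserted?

Starting tree (level order): [48, 24, None, 17, 33, None, None, None, 34]
Insertion path: 48 -> 24 -> 17
Result: insert 3 as left child of 17
Final tree (level order): [48, 24, None, 17, 33, 3, None, None, 34]


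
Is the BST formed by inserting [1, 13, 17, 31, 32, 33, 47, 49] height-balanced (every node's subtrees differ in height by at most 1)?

Tree (level-order array): [1, None, 13, None, 17, None, 31, None, 32, None, 33, None, 47, None, 49]
Definition: a tree is height-balanced if, at every node, |h(left) - h(right)| <= 1 (empty subtree has height -1).
Bottom-up per-node check:
  node 49: h_left=-1, h_right=-1, diff=0 [OK], height=0
  node 47: h_left=-1, h_right=0, diff=1 [OK], height=1
  node 33: h_left=-1, h_right=1, diff=2 [FAIL (|-1-1|=2 > 1)], height=2
  node 32: h_left=-1, h_right=2, diff=3 [FAIL (|-1-2|=3 > 1)], height=3
  node 31: h_left=-1, h_right=3, diff=4 [FAIL (|-1-3|=4 > 1)], height=4
  node 17: h_left=-1, h_right=4, diff=5 [FAIL (|-1-4|=5 > 1)], height=5
  node 13: h_left=-1, h_right=5, diff=6 [FAIL (|-1-5|=6 > 1)], height=6
  node 1: h_left=-1, h_right=6, diff=7 [FAIL (|-1-6|=7 > 1)], height=7
Node 33 violates the condition: |-1 - 1| = 2 > 1.
Result: Not balanced


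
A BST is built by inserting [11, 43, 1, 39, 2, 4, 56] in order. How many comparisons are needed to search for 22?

Search path for 22: 11 -> 43 -> 39
Found: False
Comparisons: 3


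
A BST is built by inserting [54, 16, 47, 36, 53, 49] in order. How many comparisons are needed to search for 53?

Search path for 53: 54 -> 16 -> 47 -> 53
Found: True
Comparisons: 4


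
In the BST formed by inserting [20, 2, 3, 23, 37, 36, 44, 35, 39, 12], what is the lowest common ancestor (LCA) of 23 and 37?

Tree insertion order: [20, 2, 3, 23, 37, 36, 44, 35, 39, 12]
Tree (level-order array): [20, 2, 23, None, 3, None, 37, None, 12, 36, 44, None, None, 35, None, 39]
In a BST, the LCA of p=23, q=37 is the first node v on the
root-to-leaf path with p <= v <= q (go left if both < v, right if both > v).
Walk from root:
  at 20: both 23 and 37 > 20, go right
  at 23: 23 <= 23 <= 37, this is the LCA
LCA = 23


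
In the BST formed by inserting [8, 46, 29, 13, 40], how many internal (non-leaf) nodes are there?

Tree built from: [8, 46, 29, 13, 40]
Tree (level-order array): [8, None, 46, 29, None, 13, 40]
Rule: An internal node has at least one child.
Per-node child counts:
  node 8: 1 child(ren)
  node 46: 1 child(ren)
  node 29: 2 child(ren)
  node 13: 0 child(ren)
  node 40: 0 child(ren)
Matching nodes: [8, 46, 29]
Count of internal (non-leaf) nodes: 3


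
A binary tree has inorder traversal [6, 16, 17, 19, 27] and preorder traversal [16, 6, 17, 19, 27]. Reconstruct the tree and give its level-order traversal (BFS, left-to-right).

Inorder:  [6, 16, 17, 19, 27]
Preorder: [16, 6, 17, 19, 27]
Algorithm: preorder visits root first, so consume preorder in order;
for each root, split the current inorder slice at that value into
left-subtree inorder and right-subtree inorder, then recurse.
Recursive splits:
  root=16; inorder splits into left=[6], right=[17, 19, 27]
  root=6; inorder splits into left=[], right=[]
  root=17; inorder splits into left=[], right=[19, 27]
  root=19; inorder splits into left=[], right=[27]
  root=27; inorder splits into left=[], right=[]
Reconstructed level-order: [16, 6, 17, 19, 27]


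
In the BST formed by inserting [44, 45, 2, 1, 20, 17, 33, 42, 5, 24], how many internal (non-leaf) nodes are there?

Tree built from: [44, 45, 2, 1, 20, 17, 33, 42, 5, 24]
Tree (level-order array): [44, 2, 45, 1, 20, None, None, None, None, 17, 33, 5, None, 24, 42]
Rule: An internal node has at least one child.
Per-node child counts:
  node 44: 2 child(ren)
  node 2: 2 child(ren)
  node 1: 0 child(ren)
  node 20: 2 child(ren)
  node 17: 1 child(ren)
  node 5: 0 child(ren)
  node 33: 2 child(ren)
  node 24: 0 child(ren)
  node 42: 0 child(ren)
  node 45: 0 child(ren)
Matching nodes: [44, 2, 20, 17, 33]
Count of internal (non-leaf) nodes: 5


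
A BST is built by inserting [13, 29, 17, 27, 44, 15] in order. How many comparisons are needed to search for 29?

Search path for 29: 13 -> 29
Found: True
Comparisons: 2
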